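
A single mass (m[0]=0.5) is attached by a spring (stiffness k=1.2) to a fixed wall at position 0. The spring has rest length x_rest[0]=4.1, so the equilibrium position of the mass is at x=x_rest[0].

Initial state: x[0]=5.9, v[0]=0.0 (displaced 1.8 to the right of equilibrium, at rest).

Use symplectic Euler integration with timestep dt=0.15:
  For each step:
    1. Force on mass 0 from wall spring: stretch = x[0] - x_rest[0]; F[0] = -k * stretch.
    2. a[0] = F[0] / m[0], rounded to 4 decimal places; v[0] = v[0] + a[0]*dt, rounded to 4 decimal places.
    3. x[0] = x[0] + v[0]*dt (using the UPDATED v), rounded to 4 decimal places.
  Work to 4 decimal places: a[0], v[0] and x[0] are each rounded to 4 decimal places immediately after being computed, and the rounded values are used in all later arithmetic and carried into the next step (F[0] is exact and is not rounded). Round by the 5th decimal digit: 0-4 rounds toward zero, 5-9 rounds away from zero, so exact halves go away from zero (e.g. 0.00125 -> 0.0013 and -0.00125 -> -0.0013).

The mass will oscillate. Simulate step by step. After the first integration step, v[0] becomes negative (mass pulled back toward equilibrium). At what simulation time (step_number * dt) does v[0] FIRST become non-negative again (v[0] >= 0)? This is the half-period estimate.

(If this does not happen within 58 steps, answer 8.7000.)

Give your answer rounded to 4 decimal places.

Step 0: x=[5.9000] v=[0.0000]
Step 1: x=[5.8028] v=[-0.6480]
Step 2: x=[5.6137] v=[-1.2610]
Step 3: x=[5.3428] v=[-1.8059]
Step 4: x=[5.0048] v=[-2.2533]
Step 5: x=[4.6180] v=[-2.5790]
Step 6: x=[4.2032] v=[-2.7655]
Step 7: x=[3.7828] v=[-2.8027]
Step 8: x=[3.3795] v=[-2.6885]
Step 9: x=[3.0151] v=[-2.4291]
Step 10: x=[2.7093] v=[-2.0385]
Step 11: x=[2.4786] v=[-1.5378]
Step 12: x=[2.3355] v=[-0.9541]
Step 13: x=[2.2877] v=[-0.3189]
Step 14: x=[2.3377] v=[0.3335]
First v>=0 after going negative at step 14, time=2.1000

Answer: 2.1000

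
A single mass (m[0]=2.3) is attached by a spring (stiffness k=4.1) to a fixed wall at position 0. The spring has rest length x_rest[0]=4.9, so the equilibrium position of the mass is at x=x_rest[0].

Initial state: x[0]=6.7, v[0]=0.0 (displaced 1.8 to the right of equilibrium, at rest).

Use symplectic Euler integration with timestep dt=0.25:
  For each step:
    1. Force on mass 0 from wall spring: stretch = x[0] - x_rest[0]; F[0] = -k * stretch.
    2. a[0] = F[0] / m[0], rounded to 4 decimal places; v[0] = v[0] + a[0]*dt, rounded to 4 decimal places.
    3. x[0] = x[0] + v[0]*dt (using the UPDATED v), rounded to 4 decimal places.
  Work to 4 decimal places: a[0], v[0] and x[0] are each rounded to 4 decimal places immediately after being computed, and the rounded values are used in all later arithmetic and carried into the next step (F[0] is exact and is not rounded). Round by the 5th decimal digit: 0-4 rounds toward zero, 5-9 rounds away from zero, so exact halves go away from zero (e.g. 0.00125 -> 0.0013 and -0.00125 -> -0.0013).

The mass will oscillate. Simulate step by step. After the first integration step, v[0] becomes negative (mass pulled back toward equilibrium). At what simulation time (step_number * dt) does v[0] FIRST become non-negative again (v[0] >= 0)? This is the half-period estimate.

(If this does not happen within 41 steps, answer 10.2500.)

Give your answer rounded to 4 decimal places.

Step 0: x=[6.7000] v=[0.0000]
Step 1: x=[6.4995] v=[-0.8022]
Step 2: x=[6.1208] v=[-1.5150]
Step 3: x=[5.6060] v=[-2.0591]
Step 4: x=[5.0126] v=[-2.3737]
Step 5: x=[4.4066] v=[-2.4239]
Step 6: x=[3.8556] v=[-2.2040]
Step 7: x=[3.4210] v=[-1.7386]
Step 8: x=[3.1511] v=[-1.0795]
Step 9: x=[3.0761] v=[-0.3001]
Step 10: x=[3.2043] v=[0.5127]
First v>=0 after going negative at step 10, time=2.5000

Answer: 2.5000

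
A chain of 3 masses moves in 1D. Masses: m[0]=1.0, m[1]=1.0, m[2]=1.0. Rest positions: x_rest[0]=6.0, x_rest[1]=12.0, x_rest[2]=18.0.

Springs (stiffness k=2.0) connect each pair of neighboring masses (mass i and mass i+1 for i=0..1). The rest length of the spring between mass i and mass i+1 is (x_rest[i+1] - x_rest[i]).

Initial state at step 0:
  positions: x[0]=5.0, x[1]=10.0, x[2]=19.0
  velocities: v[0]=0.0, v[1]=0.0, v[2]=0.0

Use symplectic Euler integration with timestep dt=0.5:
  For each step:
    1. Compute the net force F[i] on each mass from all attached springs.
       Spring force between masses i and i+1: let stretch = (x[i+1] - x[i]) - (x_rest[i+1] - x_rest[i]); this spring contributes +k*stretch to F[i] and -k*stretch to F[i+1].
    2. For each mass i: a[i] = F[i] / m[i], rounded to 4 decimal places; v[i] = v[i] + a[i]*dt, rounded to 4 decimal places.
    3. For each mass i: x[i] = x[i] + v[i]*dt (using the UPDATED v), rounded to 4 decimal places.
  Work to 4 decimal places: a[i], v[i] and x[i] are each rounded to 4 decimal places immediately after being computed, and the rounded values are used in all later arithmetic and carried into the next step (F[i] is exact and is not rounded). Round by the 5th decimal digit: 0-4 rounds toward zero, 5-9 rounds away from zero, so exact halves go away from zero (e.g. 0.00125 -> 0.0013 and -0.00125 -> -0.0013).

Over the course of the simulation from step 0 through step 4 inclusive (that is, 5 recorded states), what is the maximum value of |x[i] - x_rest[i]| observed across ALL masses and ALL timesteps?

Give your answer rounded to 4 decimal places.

Step 0: x=[5.0000 10.0000 19.0000] v=[0.0000 0.0000 0.0000]
Step 1: x=[4.5000 12.0000 17.5000] v=[-1.0000 4.0000 -3.0000]
Step 2: x=[4.7500 13.0000 16.2500] v=[0.5000 2.0000 -2.5000]
Step 3: x=[6.1250 11.5000 16.3750] v=[2.7500 -3.0000 0.2500]
Step 4: x=[7.1875 9.7500 17.0625] v=[2.1250 -3.5000 1.3750]
Max displacement = 2.2500

Answer: 2.2500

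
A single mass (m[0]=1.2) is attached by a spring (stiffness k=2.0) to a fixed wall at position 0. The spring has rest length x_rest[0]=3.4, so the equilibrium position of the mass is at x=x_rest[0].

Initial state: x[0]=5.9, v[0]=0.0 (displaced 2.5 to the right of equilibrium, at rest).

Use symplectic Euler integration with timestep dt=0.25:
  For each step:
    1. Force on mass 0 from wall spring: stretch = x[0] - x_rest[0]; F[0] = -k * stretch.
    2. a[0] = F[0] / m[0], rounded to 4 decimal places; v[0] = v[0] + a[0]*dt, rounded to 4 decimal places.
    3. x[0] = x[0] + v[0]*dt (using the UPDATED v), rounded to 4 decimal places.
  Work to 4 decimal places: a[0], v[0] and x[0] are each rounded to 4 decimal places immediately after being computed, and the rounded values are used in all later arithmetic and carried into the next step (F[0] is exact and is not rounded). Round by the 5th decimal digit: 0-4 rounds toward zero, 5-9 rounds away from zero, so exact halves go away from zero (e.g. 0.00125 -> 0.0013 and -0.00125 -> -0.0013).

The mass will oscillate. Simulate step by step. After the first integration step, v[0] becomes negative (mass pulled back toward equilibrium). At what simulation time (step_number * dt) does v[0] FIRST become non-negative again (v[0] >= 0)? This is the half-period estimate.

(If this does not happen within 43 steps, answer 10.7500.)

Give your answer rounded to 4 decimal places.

Step 0: x=[5.9000] v=[0.0000]
Step 1: x=[5.6396] v=[-1.0417]
Step 2: x=[5.1459] v=[-1.9749]
Step 3: x=[4.4703] v=[-2.7024]
Step 4: x=[3.6832] v=[-3.1484]
Step 5: x=[2.8666] v=[-3.2664]
Step 6: x=[2.1056] v=[-3.0442]
Step 7: x=[1.4794] v=[-2.5049]
Step 8: x=[1.0532] v=[-1.7047]
Step 9: x=[0.8715] v=[-0.7269]
Step 10: x=[0.9532] v=[0.3267]
First v>=0 after going negative at step 10, time=2.5000

Answer: 2.5000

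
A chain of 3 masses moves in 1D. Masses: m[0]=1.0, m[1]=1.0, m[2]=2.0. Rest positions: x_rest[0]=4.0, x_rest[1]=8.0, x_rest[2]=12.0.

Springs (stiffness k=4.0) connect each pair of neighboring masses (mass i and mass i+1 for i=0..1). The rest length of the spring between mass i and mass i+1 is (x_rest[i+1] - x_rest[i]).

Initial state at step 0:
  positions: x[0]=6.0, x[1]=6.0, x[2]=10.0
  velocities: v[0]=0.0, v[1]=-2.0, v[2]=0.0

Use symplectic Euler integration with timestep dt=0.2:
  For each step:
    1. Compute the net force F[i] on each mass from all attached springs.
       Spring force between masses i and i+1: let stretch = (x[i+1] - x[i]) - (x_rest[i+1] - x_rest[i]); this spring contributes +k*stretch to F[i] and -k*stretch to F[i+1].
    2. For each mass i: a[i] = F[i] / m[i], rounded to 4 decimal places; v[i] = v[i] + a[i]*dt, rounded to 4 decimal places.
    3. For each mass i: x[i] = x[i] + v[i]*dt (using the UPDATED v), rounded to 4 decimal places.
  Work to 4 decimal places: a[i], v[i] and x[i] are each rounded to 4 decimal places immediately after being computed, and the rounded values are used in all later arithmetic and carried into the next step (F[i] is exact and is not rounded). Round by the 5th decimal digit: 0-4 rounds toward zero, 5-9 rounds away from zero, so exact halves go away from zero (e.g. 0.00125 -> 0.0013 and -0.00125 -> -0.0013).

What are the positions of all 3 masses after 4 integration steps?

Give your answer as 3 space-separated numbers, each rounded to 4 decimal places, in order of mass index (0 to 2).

Answer: 1.6643 8.0716 10.3320

Derivation:
Step 0: x=[6.0000 6.0000 10.0000] v=[0.0000 -2.0000 0.0000]
Step 1: x=[5.3600 6.2400 10.0000] v=[-3.2000 1.2000 0.0000]
Step 2: x=[4.2208 6.9408 10.0192] v=[-5.6960 3.5040 0.0960]
Step 3: x=[2.8768 7.6989 10.1121] v=[-6.7200 3.7907 0.4646]
Step 4: x=[1.6643 8.0716 10.3320] v=[-6.0623 1.8636 1.0993]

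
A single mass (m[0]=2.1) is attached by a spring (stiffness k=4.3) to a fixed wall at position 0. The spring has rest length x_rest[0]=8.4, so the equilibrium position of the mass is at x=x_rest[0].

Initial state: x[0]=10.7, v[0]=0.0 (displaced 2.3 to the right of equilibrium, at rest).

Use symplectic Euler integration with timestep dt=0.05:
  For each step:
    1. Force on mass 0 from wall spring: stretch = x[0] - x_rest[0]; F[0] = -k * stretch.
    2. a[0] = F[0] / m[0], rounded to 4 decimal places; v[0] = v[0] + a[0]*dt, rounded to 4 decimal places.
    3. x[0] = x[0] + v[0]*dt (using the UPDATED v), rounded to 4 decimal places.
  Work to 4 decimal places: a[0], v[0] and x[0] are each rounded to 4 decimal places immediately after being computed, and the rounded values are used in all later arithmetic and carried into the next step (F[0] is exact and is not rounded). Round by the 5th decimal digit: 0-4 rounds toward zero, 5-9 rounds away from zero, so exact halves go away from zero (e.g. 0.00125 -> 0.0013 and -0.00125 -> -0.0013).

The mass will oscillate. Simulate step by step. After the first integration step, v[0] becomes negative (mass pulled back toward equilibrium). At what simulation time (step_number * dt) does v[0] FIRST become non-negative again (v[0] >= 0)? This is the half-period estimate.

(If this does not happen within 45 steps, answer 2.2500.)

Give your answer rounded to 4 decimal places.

Answer: 2.2000

Derivation:
Step 0: x=[10.7000] v=[0.0000]
Step 1: x=[10.6882] v=[-0.2355]
Step 2: x=[10.6647] v=[-0.4698]
Step 3: x=[10.6296] v=[-0.7017]
Step 4: x=[10.5831] v=[-0.9300]
Step 5: x=[10.5254] v=[-1.1535]
Step 6: x=[10.4568] v=[-1.3711]
Step 7: x=[10.3777] v=[-1.5817]
Step 8: x=[10.2885] v=[-1.7842]
Step 9: x=[10.1896] v=[-1.9775]
Step 10: x=[10.0816] v=[-2.1607]
Step 11: x=[9.9650] v=[-2.3329]
Step 12: x=[9.8403] v=[-2.4931]
Step 13: x=[9.7083] v=[-2.6406]
Step 14: x=[9.5696] v=[-2.7745]
Step 15: x=[9.4249] v=[-2.8942]
Step 16: x=[9.2749] v=[-2.9991]
Step 17: x=[9.1205] v=[-3.0887]
Step 18: x=[8.9624] v=[-3.1625]
Step 19: x=[8.8014] v=[-3.2201]
Step 20: x=[8.6383] v=[-3.2612]
Step 21: x=[8.4740] v=[-3.2856]
Step 22: x=[8.3093] v=[-3.2932]
Step 23: x=[8.1451] v=[-3.2839]
Step 24: x=[7.9822] v=[-3.2578]
Step 25: x=[7.8215] v=[-3.2150]
Step 26: x=[7.6637] v=[-3.1558]
Step 27: x=[7.5097] v=[-3.0804]
Step 28: x=[7.3602] v=[-2.9893]
Step 29: x=[7.2161] v=[-2.8828]
Step 30: x=[7.0780] v=[-2.7616]
Step 31: x=[6.9467] v=[-2.6263]
Step 32: x=[6.8228] v=[-2.4775]
Step 33: x=[6.7070] v=[-2.3160]
Step 34: x=[6.5999] v=[-2.1427]
Step 35: x=[6.5020] v=[-1.9584]
Step 36: x=[6.4138] v=[-1.7641]
Step 37: x=[6.3358] v=[-1.5608]
Step 38: x=[6.2683] v=[-1.3495]
Step 39: x=[6.2117] v=[-1.1313]
Step 40: x=[6.1663] v=[-0.9073]
Step 41: x=[6.1324] v=[-0.6786]
Step 42: x=[6.1101] v=[-0.4464]
Step 43: x=[6.0995] v=[-0.2120]
Step 44: x=[6.1007] v=[0.0235]
First v>=0 after going negative at step 44, time=2.2000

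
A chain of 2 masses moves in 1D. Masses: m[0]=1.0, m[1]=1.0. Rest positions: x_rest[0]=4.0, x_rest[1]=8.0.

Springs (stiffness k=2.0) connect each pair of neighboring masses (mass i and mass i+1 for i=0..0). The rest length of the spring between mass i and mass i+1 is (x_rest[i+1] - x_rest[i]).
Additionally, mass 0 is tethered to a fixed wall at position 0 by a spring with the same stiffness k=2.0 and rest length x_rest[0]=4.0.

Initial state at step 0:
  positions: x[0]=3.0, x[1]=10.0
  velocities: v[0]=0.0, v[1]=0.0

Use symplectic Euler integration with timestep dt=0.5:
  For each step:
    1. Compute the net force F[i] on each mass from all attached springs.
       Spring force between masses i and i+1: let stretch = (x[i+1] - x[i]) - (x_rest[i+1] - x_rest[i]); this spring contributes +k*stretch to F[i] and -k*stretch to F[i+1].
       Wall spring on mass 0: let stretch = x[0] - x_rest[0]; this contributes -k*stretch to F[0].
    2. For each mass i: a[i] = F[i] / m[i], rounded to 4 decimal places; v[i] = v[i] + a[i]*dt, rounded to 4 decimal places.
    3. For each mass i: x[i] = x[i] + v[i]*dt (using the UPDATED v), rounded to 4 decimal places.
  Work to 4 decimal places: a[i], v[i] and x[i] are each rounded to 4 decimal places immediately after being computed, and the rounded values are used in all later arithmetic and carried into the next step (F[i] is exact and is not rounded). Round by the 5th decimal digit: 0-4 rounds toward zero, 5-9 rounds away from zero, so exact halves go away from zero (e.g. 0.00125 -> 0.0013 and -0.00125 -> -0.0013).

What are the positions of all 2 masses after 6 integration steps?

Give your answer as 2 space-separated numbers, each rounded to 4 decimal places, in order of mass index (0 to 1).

Step 0: x=[3.0000 10.0000] v=[0.0000 0.0000]
Step 1: x=[5.0000 8.5000] v=[4.0000 -3.0000]
Step 2: x=[6.2500 7.2500] v=[2.5000 -2.5000]
Step 3: x=[4.8750 7.5000] v=[-2.7500 0.5000]
Step 4: x=[2.3750 8.4375] v=[-5.0000 1.8750]
Step 5: x=[1.7188 8.3438] v=[-1.3125 -0.1875]
Step 6: x=[3.5157 6.9376] v=[3.5937 -2.8125]

Answer: 3.5157 6.9376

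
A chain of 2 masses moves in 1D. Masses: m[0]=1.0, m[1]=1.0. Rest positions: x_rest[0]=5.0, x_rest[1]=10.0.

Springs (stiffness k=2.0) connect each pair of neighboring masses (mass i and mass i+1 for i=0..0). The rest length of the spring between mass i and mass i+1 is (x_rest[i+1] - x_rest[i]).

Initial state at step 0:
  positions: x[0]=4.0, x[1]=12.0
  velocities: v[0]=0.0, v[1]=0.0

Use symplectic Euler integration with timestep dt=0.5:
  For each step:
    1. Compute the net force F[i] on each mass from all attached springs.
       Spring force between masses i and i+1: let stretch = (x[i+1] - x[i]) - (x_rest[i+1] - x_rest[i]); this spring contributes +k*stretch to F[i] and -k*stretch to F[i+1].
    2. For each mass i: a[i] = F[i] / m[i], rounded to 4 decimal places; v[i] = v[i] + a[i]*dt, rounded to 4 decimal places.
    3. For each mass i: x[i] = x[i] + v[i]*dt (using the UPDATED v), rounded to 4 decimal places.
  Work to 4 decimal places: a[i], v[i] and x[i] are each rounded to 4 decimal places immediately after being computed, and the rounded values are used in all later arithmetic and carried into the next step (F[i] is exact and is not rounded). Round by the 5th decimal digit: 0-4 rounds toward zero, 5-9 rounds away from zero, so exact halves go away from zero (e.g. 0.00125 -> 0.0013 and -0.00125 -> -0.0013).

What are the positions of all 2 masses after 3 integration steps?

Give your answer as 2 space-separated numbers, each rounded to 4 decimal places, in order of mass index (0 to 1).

Answer: 7.0000 9.0000

Derivation:
Step 0: x=[4.0000 12.0000] v=[0.0000 0.0000]
Step 1: x=[5.5000 10.5000] v=[3.0000 -3.0000]
Step 2: x=[7.0000 9.0000] v=[3.0000 -3.0000]
Step 3: x=[7.0000 9.0000] v=[0.0000 0.0000]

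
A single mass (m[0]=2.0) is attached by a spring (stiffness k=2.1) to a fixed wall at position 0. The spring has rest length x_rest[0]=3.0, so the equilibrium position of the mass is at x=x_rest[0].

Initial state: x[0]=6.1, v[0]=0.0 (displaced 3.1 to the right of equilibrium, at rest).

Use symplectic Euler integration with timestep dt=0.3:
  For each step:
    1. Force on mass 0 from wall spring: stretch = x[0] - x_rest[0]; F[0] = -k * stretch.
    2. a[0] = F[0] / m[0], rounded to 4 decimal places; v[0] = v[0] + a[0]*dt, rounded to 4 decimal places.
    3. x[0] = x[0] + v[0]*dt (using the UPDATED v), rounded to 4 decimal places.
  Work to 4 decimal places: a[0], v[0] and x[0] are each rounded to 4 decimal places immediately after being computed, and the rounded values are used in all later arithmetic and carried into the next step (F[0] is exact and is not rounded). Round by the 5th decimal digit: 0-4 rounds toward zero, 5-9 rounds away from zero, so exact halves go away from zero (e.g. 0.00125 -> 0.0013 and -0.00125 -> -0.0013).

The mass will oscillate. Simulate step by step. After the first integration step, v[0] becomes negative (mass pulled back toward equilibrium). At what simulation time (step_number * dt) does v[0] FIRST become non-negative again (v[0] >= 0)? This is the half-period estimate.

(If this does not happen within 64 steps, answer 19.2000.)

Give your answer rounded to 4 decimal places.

Step 0: x=[6.1000] v=[0.0000]
Step 1: x=[5.8071] v=[-0.9765]
Step 2: x=[5.2489] v=[-1.8608]
Step 3: x=[4.4781] v=[-2.5692]
Step 4: x=[3.5677] v=[-3.0348]
Step 5: x=[2.6036] v=[-3.2136]
Step 6: x=[1.6770] v=[-3.0887]
Step 7: x=[0.8754] v=[-2.6719]
Step 8: x=[0.2746] v=[-2.0027]
Step 9: x=[-0.0687] v=[-1.1442]
Step 10: x=[-0.1220] v=[-0.1776]
Step 11: x=[0.1197] v=[0.8058]
First v>=0 after going negative at step 11, time=3.3000

Answer: 3.3000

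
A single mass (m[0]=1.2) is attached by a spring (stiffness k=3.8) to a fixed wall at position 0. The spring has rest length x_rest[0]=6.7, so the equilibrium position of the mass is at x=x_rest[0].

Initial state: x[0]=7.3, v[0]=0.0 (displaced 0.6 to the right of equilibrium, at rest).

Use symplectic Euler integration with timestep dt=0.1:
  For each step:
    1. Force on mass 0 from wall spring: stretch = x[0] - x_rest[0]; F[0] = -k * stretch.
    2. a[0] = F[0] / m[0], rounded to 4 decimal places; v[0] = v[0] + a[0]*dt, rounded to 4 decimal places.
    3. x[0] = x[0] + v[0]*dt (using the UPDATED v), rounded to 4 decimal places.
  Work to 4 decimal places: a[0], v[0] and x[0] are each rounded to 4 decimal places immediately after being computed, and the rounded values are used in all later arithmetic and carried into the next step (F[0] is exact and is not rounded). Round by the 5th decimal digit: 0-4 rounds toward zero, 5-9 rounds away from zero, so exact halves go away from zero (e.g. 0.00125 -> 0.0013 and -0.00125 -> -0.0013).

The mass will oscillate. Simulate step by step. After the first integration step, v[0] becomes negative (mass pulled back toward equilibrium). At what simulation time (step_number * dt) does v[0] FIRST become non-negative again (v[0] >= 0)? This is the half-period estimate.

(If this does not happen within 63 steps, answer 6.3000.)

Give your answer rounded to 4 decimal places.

Step 0: x=[7.3000] v=[0.0000]
Step 1: x=[7.2810] v=[-0.1900]
Step 2: x=[7.2436] v=[-0.3740]
Step 3: x=[7.1890] v=[-0.5461]
Step 4: x=[7.1189] v=[-0.7010]
Step 5: x=[7.0355] v=[-0.8337]
Step 6: x=[6.9415] v=[-0.9399]
Step 7: x=[6.8399] v=[-1.0164]
Step 8: x=[6.7338] v=[-1.0607]
Step 9: x=[6.6267] v=[-1.0714]
Step 10: x=[6.5219] v=[-1.0482]
Step 11: x=[6.4227] v=[-0.9918]
Step 12: x=[6.3323] v=[-0.9040]
Step 13: x=[6.2535] v=[-0.7876]
Step 14: x=[6.1889] v=[-0.6462]
Step 15: x=[6.1405] v=[-0.4844]
Step 16: x=[6.1098] v=[-0.3072]
Step 17: x=[6.0978] v=[-0.1203]
Step 18: x=[6.1048] v=[0.0704]
First v>=0 after going negative at step 18, time=1.8000

Answer: 1.8000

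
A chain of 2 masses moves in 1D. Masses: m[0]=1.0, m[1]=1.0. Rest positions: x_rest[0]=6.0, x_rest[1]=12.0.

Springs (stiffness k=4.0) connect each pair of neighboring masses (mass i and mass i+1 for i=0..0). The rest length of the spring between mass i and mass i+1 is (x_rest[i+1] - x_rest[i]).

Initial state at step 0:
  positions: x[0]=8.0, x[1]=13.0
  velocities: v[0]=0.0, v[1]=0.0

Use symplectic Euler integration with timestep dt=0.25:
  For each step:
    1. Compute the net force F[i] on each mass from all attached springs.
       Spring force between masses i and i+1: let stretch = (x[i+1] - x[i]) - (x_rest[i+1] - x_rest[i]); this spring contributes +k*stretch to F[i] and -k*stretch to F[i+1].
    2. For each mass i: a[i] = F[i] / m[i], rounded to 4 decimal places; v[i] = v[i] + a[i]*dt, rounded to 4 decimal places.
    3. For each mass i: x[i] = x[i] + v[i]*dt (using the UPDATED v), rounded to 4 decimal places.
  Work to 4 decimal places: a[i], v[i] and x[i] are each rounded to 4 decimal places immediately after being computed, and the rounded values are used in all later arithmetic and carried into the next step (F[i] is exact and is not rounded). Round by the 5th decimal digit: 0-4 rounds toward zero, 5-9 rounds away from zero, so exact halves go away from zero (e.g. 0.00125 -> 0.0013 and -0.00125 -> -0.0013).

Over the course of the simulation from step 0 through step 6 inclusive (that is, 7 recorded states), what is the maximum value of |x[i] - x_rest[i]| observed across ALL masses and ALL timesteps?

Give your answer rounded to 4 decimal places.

Step 0: x=[8.0000 13.0000] v=[0.0000 0.0000]
Step 1: x=[7.7500 13.2500] v=[-1.0000 1.0000]
Step 2: x=[7.3750 13.6250] v=[-1.5000 1.5000]
Step 3: x=[7.0625 13.9375] v=[-1.2500 1.2500]
Step 4: x=[6.9688 14.0313] v=[-0.3750 0.3750]
Step 5: x=[7.1407 13.8594] v=[0.6875 -0.6875]
Step 6: x=[7.4923 13.5079] v=[1.4062 -1.4062]
Max displacement = 2.0313

Answer: 2.0313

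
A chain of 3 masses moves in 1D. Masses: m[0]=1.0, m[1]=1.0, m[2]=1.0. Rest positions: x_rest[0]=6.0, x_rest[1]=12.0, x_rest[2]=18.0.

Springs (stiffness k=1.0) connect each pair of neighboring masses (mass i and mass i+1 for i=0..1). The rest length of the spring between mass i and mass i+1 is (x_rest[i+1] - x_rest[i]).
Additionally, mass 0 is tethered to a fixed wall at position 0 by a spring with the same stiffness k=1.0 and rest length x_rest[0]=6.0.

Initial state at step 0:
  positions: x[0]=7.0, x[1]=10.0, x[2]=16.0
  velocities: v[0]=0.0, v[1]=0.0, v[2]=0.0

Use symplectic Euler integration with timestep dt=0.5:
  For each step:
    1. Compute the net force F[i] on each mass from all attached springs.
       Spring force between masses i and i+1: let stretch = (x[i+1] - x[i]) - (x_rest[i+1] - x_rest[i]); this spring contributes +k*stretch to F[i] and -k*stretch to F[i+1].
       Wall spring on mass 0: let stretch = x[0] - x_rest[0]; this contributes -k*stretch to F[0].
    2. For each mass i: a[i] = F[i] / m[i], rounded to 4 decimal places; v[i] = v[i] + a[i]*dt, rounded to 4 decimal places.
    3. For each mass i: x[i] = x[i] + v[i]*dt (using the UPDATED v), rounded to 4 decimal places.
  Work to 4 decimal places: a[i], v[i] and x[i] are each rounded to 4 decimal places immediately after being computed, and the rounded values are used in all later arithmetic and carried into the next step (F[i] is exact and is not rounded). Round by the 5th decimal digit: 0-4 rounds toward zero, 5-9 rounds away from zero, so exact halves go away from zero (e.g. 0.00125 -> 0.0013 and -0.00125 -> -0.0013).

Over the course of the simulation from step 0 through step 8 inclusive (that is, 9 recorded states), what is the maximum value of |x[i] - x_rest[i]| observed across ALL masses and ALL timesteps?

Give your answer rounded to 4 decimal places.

Step 0: x=[7.0000 10.0000 16.0000] v=[0.0000 0.0000 0.0000]
Step 1: x=[6.0000 10.7500 16.0000] v=[-2.0000 1.5000 0.0000]
Step 2: x=[4.6875 11.6250 16.1875] v=[-2.6250 1.7500 0.3750]
Step 3: x=[3.9375 11.9063 16.7344] v=[-1.5000 0.5625 1.0938]
Step 4: x=[4.1954 11.4024 17.5743] v=[0.5157 -1.0079 1.6798]
Step 5: x=[5.2062 10.6397 18.3713] v=[2.0215 -1.5255 1.5939]
Step 6: x=[6.2738 10.4515 18.7354] v=[2.1352 -0.3765 0.7281]
Step 7: x=[6.8174 11.2898 18.5285] v=[1.0872 1.6766 -0.4139]
Step 8: x=[6.7748 12.8197 18.0119] v=[-0.0853 3.0598 -1.0333]
Max displacement = 2.0625

Answer: 2.0625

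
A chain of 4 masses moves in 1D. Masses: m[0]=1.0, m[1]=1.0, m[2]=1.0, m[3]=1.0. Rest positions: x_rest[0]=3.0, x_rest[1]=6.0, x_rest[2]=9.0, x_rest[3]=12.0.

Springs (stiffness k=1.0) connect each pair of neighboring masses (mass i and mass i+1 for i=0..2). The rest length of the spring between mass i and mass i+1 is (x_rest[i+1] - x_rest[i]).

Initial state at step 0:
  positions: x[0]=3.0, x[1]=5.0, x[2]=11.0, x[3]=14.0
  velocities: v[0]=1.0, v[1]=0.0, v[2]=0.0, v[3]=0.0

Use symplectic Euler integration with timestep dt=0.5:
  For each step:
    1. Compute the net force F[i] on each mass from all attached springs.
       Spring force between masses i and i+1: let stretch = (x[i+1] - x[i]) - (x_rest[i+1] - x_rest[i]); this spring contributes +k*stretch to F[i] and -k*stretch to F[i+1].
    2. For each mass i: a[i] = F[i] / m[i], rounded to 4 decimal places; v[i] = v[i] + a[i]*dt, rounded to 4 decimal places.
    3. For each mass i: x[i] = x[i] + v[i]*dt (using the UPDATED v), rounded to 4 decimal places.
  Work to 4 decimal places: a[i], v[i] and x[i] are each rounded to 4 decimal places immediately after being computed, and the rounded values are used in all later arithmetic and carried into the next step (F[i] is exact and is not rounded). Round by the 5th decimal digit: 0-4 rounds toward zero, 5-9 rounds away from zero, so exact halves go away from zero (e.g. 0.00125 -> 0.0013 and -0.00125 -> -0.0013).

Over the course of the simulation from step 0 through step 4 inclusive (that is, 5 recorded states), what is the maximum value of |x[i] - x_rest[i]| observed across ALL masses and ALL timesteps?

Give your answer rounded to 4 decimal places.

Answer: 2.2657

Derivation:
Step 0: x=[3.0000 5.0000 11.0000 14.0000] v=[1.0000 0.0000 0.0000 0.0000]
Step 1: x=[3.2500 6.0000 10.2500 14.0000] v=[0.5000 2.0000 -1.5000 0.0000]
Step 2: x=[3.4375 7.3750 9.3750 13.8125] v=[0.3750 2.7500 -1.7500 -0.3750]
Step 3: x=[3.8594 8.2657 9.1094 13.2656] v=[0.8438 1.7813 -0.5313 -1.0938]
Step 4: x=[4.6329 8.2657 9.6719 12.4297] v=[1.5470 0.0000 1.1250 -1.6719]
Max displacement = 2.2657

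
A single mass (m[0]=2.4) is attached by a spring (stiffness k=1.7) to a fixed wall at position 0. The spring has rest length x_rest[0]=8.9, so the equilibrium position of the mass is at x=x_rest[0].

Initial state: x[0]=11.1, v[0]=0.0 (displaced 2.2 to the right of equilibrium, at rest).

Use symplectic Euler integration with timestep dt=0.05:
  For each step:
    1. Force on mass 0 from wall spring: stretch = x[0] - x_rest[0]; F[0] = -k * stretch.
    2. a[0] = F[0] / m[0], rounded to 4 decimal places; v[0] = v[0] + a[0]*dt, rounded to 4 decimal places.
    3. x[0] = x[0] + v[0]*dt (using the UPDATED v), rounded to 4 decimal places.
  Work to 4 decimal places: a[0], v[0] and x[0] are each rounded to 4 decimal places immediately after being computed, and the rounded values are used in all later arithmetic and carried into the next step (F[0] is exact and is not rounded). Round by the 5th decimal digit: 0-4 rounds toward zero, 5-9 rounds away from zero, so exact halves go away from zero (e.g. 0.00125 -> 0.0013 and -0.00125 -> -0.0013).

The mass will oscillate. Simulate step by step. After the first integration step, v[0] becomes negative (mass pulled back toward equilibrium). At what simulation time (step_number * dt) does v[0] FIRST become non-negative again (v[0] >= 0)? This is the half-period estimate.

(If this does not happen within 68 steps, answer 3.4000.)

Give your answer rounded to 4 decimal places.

Answer: 3.4000

Derivation:
Step 0: x=[11.1000] v=[0.0000]
Step 1: x=[11.0961] v=[-0.0779]
Step 2: x=[11.0883] v=[-0.1557]
Step 3: x=[11.0766] v=[-0.2332]
Step 4: x=[11.0611] v=[-0.3103]
Step 5: x=[11.0418] v=[-0.3868]
Step 6: x=[11.0187] v=[-0.4627]
Step 7: x=[10.9918] v=[-0.5377]
Step 8: x=[10.9612] v=[-0.6118]
Step 9: x=[10.9270] v=[-0.6848]
Step 10: x=[10.8892] v=[-0.7566]
Step 11: x=[10.8478] v=[-0.8271]
Step 12: x=[10.8030] v=[-0.8961]
Step 13: x=[10.7548] v=[-0.9635]
Step 14: x=[10.7033] v=[-1.0292]
Step 15: x=[10.6486] v=[-1.0931]
Step 16: x=[10.5909] v=[-1.1550]
Step 17: x=[10.5302] v=[-1.2149]
Step 18: x=[10.4666] v=[-1.2726]
Step 19: x=[10.4002] v=[-1.3281]
Step 20: x=[10.3311] v=[-1.3812]
Step 21: x=[10.2595] v=[-1.4319]
Step 22: x=[10.1855] v=[-1.4801]
Step 23: x=[10.1092] v=[-1.5256]
Step 24: x=[10.0308] v=[-1.5684]
Step 25: x=[9.9504] v=[-1.6085]
Step 26: x=[9.8681] v=[-1.6457]
Step 27: x=[9.7841] v=[-1.6800]
Step 28: x=[9.6985] v=[-1.7113]
Step 29: x=[9.6115] v=[-1.7396]
Step 30: x=[9.5233] v=[-1.7648]
Step 31: x=[9.4340] v=[-1.7869]
Step 32: x=[9.3437] v=[-1.8058]
Step 33: x=[9.2526] v=[-1.8215]
Step 34: x=[9.1609] v=[-1.8340]
Step 35: x=[9.0687] v=[-1.8432]
Step 36: x=[8.9762] v=[-1.8492]
Step 37: x=[8.8836] v=[-1.8519]
Step 38: x=[8.7910] v=[-1.8513]
Step 39: x=[8.6986] v=[-1.8474]
Step 40: x=[8.6066] v=[-1.8403]
Step 41: x=[8.5151] v=[-1.8299]
Step 42: x=[8.4243] v=[-1.8163]
Step 43: x=[8.3343] v=[-1.7995]
Step 44: x=[8.2453] v=[-1.7795]
Step 45: x=[8.1575] v=[-1.7563]
Step 46: x=[8.0710] v=[-1.7300]
Step 47: x=[7.9860] v=[-1.7006]
Step 48: x=[7.9026] v=[-1.6682]
Step 49: x=[7.8210] v=[-1.6329]
Step 50: x=[7.7413] v=[-1.5947]
Step 51: x=[7.6636] v=[-1.5537]
Step 52: x=[7.5881] v=[-1.5099]
Step 53: x=[7.5149] v=[-1.4634]
Step 54: x=[7.4442] v=[-1.4143]
Step 55: x=[7.3761] v=[-1.3627]
Step 56: x=[7.3107] v=[-1.3087]
Step 57: x=[7.2481] v=[-1.2524]
Step 58: x=[7.1884] v=[-1.1939]
Step 59: x=[7.1317] v=[-1.1333]
Step 60: x=[7.0782] v=[-1.0707]
Step 61: x=[7.0279] v=[-1.0062]
Step 62: x=[6.9809] v=[-0.9399]
Step 63: x=[6.9373] v=[-0.8719]
Step 64: x=[6.8972] v=[-0.8024]
Step 65: x=[6.8606] v=[-0.7315]
Step 66: x=[6.8276] v=[-0.6593]
Step 67: x=[6.7983] v=[-0.5859]
Step 68: x=[6.7727] v=[-0.5115]
v[0] did not become non-negative within 68 steps; using fallback time=3.4000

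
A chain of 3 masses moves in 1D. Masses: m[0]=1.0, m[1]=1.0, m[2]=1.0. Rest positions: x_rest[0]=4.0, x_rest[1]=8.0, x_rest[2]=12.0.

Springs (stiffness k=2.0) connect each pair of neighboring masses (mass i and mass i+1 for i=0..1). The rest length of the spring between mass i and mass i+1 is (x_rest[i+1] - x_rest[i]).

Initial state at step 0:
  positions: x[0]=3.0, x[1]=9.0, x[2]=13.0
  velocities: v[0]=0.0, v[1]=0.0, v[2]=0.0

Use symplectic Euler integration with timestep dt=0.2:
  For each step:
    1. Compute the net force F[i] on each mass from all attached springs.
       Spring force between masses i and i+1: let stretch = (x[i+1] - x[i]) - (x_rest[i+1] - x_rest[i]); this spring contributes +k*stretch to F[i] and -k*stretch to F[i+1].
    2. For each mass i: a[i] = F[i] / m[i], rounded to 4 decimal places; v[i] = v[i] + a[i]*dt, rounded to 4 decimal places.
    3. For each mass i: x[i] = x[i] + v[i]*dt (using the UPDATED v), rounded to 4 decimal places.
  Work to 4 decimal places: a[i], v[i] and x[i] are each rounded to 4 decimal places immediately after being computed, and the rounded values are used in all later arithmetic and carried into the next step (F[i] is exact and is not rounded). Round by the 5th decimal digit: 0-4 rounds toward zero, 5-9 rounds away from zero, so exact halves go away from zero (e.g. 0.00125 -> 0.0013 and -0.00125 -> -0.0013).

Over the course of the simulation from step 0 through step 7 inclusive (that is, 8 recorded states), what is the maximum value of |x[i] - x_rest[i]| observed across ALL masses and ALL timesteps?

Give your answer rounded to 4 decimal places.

Step 0: x=[3.0000 9.0000 13.0000] v=[0.0000 0.0000 0.0000]
Step 1: x=[3.1600 8.8400 13.0000] v=[0.8000 -0.8000 0.0000]
Step 2: x=[3.4544 8.5584 12.9872] v=[1.4720 -1.4080 -0.0640]
Step 3: x=[3.8371 8.2228 12.9401] v=[1.9136 -1.6781 -0.2355]
Step 4: x=[4.2507 7.9137 12.8356] v=[2.0679 -1.5455 -0.5224]
Step 5: x=[4.6373 7.7053 12.6574] v=[1.9331 -1.0419 -0.8912]
Step 6: x=[4.9494 7.6476 12.4030] v=[1.5603 -0.2883 -1.2720]
Step 7: x=[5.1573 7.7545 12.0882] v=[1.0396 0.5346 -1.5742]
Max displacement = 1.1573

Answer: 1.1573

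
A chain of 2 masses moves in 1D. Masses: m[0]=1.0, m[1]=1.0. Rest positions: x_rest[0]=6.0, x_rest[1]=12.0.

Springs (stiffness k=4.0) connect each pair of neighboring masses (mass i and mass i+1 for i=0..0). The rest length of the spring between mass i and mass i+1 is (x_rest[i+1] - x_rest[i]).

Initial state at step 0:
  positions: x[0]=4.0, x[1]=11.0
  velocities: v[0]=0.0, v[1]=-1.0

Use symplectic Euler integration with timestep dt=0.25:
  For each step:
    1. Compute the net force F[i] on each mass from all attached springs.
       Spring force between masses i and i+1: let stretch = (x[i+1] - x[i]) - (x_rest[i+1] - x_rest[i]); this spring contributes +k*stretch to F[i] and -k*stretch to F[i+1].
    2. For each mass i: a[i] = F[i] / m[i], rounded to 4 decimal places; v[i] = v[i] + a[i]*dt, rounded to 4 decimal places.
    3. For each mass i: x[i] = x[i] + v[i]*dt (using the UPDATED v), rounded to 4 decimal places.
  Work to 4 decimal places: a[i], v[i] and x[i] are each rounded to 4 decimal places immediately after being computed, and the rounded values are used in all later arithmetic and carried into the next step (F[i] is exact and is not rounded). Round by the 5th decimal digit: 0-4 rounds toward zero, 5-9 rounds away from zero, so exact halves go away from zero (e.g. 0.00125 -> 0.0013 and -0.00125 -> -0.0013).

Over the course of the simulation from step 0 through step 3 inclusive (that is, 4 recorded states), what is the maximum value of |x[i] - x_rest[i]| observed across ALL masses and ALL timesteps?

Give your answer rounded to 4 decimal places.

Step 0: x=[4.0000 11.0000] v=[0.0000 -1.0000]
Step 1: x=[4.2500 10.5000] v=[1.0000 -2.0000]
Step 2: x=[4.5625 9.9375] v=[1.2500 -2.2500]
Step 3: x=[4.7188 9.5313] v=[0.6250 -1.6250]
Max displacement = 2.4687

Answer: 2.4687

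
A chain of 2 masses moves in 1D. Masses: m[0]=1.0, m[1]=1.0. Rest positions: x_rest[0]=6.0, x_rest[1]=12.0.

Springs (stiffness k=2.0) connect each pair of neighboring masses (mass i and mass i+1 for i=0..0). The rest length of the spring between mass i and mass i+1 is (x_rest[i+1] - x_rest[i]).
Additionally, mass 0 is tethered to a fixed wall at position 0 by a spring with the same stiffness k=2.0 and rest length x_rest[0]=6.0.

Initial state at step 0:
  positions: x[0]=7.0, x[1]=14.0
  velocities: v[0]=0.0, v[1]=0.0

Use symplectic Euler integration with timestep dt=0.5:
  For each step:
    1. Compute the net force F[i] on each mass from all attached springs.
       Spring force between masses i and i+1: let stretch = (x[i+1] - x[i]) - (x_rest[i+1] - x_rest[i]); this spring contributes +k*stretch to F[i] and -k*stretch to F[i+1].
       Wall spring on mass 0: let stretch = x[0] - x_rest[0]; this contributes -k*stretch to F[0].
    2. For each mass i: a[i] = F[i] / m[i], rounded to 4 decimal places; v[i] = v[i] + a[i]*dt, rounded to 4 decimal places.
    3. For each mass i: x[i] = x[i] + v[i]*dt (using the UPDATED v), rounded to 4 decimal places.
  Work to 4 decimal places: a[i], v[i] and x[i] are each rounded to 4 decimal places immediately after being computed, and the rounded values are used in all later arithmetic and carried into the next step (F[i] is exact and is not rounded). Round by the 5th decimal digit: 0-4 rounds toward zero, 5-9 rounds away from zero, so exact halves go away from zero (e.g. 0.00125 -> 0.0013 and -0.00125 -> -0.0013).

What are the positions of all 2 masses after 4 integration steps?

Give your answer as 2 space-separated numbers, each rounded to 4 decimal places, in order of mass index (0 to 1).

Step 0: x=[7.0000 14.0000] v=[0.0000 0.0000]
Step 1: x=[7.0000 13.5000] v=[0.0000 -1.0000]
Step 2: x=[6.7500 12.7500] v=[-0.5000 -1.5000]
Step 3: x=[6.1250 12.0000] v=[-1.2500 -1.5000]
Step 4: x=[5.3750 11.3125] v=[-1.5000 -1.3750]

Answer: 5.3750 11.3125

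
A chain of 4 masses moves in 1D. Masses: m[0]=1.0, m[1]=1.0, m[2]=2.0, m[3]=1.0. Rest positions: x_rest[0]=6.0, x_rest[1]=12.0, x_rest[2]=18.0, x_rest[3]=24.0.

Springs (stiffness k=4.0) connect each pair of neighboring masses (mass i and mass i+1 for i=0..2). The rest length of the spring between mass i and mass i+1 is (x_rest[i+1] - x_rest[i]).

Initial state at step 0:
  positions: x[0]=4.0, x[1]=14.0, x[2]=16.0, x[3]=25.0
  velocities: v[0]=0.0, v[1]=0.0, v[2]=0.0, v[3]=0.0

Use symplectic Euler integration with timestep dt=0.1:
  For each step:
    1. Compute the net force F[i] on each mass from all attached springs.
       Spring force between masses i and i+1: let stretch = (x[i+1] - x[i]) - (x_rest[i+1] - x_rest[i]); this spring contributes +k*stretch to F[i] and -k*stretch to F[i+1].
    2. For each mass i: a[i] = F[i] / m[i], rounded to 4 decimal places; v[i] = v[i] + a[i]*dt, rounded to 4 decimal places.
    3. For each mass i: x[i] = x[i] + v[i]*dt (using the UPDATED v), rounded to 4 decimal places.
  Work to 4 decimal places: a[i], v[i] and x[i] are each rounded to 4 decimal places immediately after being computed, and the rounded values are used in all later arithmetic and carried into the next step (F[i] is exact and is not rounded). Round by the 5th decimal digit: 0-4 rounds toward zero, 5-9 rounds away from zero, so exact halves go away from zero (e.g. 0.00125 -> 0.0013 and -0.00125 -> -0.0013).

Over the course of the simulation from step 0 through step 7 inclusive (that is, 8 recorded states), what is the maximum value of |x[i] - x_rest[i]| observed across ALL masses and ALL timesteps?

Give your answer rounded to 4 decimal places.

Step 0: x=[4.0000 14.0000 16.0000 25.0000] v=[0.0000 0.0000 0.0000 0.0000]
Step 1: x=[4.1600 13.6800 16.1400 24.8800] v=[1.6000 -3.2000 1.4000 -1.2000]
Step 2: x=[4.4608 13.0776 16.4056 24.6504] v=[3.0080 -6.0240 2.6560 -2.2960]
Step 3: x=[4.8663 12.2637 16.7695 24.3310] v=[4.0547 -8.1395 3.6394 -3.1939]
Step 4: x=[5.3277 11.3341 17.1946 23.9492] v=[4.6137 -9.2961 4.2505 -3.8185]
Step 5: x=[5.7893 10.3987 17.6375 23.5372] v=[4.6163 -9.3545 4.4293 -4.1203]
Step 6: x=[6.1953 9.5684 18.0537 23.1292] v=[4.0601 -8.3027 4.1615 -4.0802]
Step 7: x=[6.4962 8.9426 18.4017 22.7582] v=[3.0093 -6.2578 3.4795 -3.7104]
Max displacement = 3.0574

Answer: 3.0574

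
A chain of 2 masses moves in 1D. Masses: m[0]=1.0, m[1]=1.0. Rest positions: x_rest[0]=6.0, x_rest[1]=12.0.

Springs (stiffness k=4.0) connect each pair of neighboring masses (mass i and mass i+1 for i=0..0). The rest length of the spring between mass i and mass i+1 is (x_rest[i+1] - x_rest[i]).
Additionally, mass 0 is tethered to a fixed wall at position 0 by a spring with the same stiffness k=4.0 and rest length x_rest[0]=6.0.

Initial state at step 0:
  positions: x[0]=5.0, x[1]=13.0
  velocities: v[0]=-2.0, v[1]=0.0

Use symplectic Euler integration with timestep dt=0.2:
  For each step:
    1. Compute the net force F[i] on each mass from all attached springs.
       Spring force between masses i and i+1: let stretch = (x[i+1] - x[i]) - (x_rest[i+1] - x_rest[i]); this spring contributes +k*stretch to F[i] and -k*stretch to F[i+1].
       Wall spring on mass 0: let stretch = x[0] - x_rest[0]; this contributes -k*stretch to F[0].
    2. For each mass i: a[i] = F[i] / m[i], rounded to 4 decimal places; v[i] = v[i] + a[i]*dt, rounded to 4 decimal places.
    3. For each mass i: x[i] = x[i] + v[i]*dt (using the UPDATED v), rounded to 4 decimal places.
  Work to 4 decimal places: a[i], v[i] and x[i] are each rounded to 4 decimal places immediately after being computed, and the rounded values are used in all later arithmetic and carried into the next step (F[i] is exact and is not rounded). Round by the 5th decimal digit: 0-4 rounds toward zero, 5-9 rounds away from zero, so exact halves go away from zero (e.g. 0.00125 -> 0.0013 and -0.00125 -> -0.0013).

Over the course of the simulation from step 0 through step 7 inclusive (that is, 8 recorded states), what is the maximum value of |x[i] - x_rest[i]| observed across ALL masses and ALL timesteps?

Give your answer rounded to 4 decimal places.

Step 0: x=[5.0000 13.0000] v=[-2.0000 0.0000]
Step 1: x=[5.0800 12.6800] v=[0.4000 -1.6000]
Step 2: x=[5.5632 12.1040] v=[2.4160 -2.8800]
Step 3: x=[6.2028 11.4415] v=[3.1981 -3.3126]
Step 4: x=[6.6882 10.9008] v=[2.4268 -2.7036]
Step 5: x=[6.7775 10.6461] v=[0.4463 -1.2737]
Step 6: x=[6.4013 10.7324] v=[-1.8808 0.4314]
Step 7: x=[5.6939 11.0857] v=[-3.5370 1.7665]
Max displacement = 1.3539

Answer: 1.3539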